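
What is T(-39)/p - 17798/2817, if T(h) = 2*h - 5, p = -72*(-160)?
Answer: -7602473/1201920 ≈ -6.3253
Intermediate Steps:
p = 11520
T(h) = -5 + 2*h
T(-39)/p - 17798/2817 = (-5 + 2*(-39))/11520 - 17798/2817 = (-5 - 78)*(1/11520) - 17798*1/2817 = -83*1/11520 - 17798/2817 = -83/11520 - 17798/2817 = -7602473/1201920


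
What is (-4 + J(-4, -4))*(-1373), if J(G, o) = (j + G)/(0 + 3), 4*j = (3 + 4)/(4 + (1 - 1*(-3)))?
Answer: 693365/96 ≈ 7222.6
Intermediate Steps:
j = 7/32 (j = ((3 + 4)/(4 + (1 - 1*(-3))))/4 = (7/(4 + (1 + 3)))/4 = (7/(4 + 4))/4 = (7/8)/4 = (7*(⅛))/4 = (¼)*(7/8) = 7/32 ≈ 0.21875)
J(G, o) = 7/96 + G/3 (J(G, o) = (7/32 + G)/(0 + 3) = (7/32 + G)/3 = (7/32 + G)*(⅓) = 7/96 + G/3)
(-4 + J(-4, -4))*(-1373) = (-4 + (7/96 + (⅓)*(-4)))*(-1373) = (-4 + (7/96 - 4/3))*(-1373) = (-4 - 121/96)*(-1373) = -505/96*(-1373) = 693365/96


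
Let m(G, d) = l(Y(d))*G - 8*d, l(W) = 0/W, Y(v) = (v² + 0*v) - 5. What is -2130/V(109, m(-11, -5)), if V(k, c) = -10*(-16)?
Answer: -213/16 ≈ -13.313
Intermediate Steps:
Y(v) = -5 + v² (Y(v) = (v² + 0) - 5 = v² - 5 = -5 + v²)
l(W) = 0
m(G, d) = -8*d (m(G, d) = 0*G - 8*d = 0 - 8*d = -8*d)
V(k, c) = 160
-2130/V(109, m(-11, -5)) = -2130/160 = -2130*1/160 = -213/16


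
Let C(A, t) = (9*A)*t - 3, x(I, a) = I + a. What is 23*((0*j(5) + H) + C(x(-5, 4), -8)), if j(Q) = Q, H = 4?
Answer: 1679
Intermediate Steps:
C(A, t) = -3 + 9*A*t (C(A, t) = 9*A*t - 3 = -3 + 9*A*t)
23*((0*j(5) + H) + C(x(-5, 4), -8)) = 23*((0*5 + 4) + (-3 + 9*(-5 + 4)*(-8))) = 23*((0 + 4) + (-3 + 9*(-1)*(-8))) = 23*(4 + (-3 + 72)) = 23*(4 + 69) = 23*73 = 1679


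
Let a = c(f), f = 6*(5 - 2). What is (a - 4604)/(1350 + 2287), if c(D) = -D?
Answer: -4622/3637 ≈ -1.2708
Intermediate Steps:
f = 18 (f = 6*3 = 18)
a = -18 (a = -1*18 = -18)
(a - 4604)/(1350 + 2287) = (-18 - 4604)/(1350 + 2287) = -4622/3637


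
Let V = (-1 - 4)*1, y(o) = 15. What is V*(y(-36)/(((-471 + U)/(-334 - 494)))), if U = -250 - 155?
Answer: -5175/73 ≈ -70.890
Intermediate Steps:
U = -405
V = -5 (V = -5*1 = -5)
V*(y(-36)/(((-471 + U)/(-334 - 494)))) = -75/((-471 - 405)/(-334 - 494)) = -75/((-876/(-828))) = -75/((-876*(-1/828))) = -75/73/69 = -75*69/73 = -5*1035/73 = -5175/73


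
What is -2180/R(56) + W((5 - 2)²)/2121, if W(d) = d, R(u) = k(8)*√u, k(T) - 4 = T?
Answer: 3/707 - 545*√14/84 ≈ -24.272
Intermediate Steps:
k(T) = 4 + T
R(u) = 12*√u (R(u) = (4 + 8)*√u = 12*√u)
-2180/R(56) + W((5 - 2)²)/2121 = -2180*√14/336 + (5 - 2)²/2121 = -2180*√14/336 + 3²*(1/2121) = -2180*√14/336 + 9*(1/2121) = -545*√14/84 + 3/707 = 3/707 - 545*√14/84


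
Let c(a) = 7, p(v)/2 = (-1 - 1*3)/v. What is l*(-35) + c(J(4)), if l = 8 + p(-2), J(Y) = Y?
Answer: -413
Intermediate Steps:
p(v) = -8/v (p(v) = 2*((-1 - 1*3)/v) = 2*((-1 - 3)/v) = 2*(-4/v) = -8/v)
l = 12 (l = 8 - 8/(-2) = 8 - 8*(-½) = 8 + 4 = 12)
l*(-35) + c(J(4)) = 12*(-35) + 7 = -420 + 7 = -413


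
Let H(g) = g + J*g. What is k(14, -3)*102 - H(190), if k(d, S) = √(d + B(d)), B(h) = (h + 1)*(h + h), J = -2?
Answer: 190 + 102*√434 ≈ 2314.9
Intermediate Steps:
B(h) = 2*h*(1 + h) (B(h) = (1 + h)*(2*h) = 2*h*(1 + h))
k(d, S) = √(d + 2*d*(1 + d))
H(g) = -g (H(g) = g - 2*g = -g)
k(14, -3)*102 - H(190) = √(14*(3 + 2*14))*102 - (-1)*190 = √(14*(3 + 28))*102 - 1*(-190) = √(14*31)*102 + 190 = √434*102 + 190 = 102*√434 + 190 = 190 + 102*√434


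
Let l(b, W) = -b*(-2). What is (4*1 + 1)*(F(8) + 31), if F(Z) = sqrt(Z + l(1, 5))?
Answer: 155 + 5*sqrt(10) ≈ 170.81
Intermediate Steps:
l(b, W) = 2*b (l(b, W) = -(-2)*b = 2*b)
F(Z) = sqrt(2 + Z) (F(Z) = sqrt(Z + 2*1) = sqrt(Z + 2) = sqrt(2 + Z))
(4*1 + 1)*(F(8) + 31) = (4*1 + 1)*(sqrt(2 + 8) + 31) = (4 + 1)*(sqrt(10) + 31) = 5*(31 + sqrt(10)) = 155 + 5*sqrt(10)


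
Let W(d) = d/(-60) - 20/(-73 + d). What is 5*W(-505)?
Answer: 146545/3468 ≈ 42.256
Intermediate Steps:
W(d) = -20/(-73 + d) - d/60 (W(d) = d*(-1/60) - 20/(-73 + d) = -d/60 - 20/(-73 + d) = -20/(-73 + d) - d/60)
5*W(-505) = 5*((-1200 - 1*(-505)² + 73*(-505))/(60*(-73 - 505))) = 5*((1/60)*(-1200 - 1*255025 - 36865)/(-578)) = 5*((1/60)*(-1/578)*(-1200 - 255025 - 36865)) = 5*((1/60)*(-1/578)*(-293090)) = 5*(29309/3468) = 146545/3468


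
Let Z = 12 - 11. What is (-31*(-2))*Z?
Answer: 62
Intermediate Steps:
Z = 1
(-31*(-2))*Z = -31*(-2)*1 = 62*1 = 62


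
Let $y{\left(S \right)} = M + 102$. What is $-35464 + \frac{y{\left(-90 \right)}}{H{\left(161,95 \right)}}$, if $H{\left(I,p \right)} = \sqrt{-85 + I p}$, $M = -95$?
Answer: $-35464 + \frac{7 \sqrt{10}}{390} \approx -35464.0$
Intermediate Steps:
$y{\left(S \right)} = 7$ ($y{\left(S \right)} = -95 + 102 = 7$)
$-35464 + \frac{y{\left(-90 \right)}}{H{\left(161,95 \right)}} = -35464 + \frac{7}{\sqrt{-85 + 161 \cdot 95}} = -35464 + \frac{7}{\sqrt{-85 + 15295}} = -35464 + \frac{7}{\sqrt{15210}} = -35464 + \frac{7}{39 \sqrt{10}} = -35464 + 7 \frac{\sqrt{10}}{390} = -35464 + \frac{7 \sqrt{10}}{390}$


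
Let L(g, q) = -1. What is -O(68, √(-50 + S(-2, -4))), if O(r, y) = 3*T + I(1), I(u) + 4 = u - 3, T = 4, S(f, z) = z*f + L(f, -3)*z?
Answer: -6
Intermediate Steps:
S(f, z) = -z + f*z (S(f, z) = z*f - z = f*z - z = -z + f*z)
I(u) = -7 + u (I(u) = -4 + (u - 3) = -4 + (-3 + u) = -7 + u)
O(r, y) = 6 (O(r, y) = 3*4 + (-7 + 1) = 12 - 6 = 6)
-O(68, √(-50 + S(-2, -4))) = -1*6 = -6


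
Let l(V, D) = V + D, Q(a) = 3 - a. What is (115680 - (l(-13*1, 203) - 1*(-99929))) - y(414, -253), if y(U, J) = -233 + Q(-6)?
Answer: 15785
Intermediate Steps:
l(V, D) = D + V
y(U, J) = -224 (y(U, J) = -233 + (3 - 1*(-6)) = -233 + (3 + 6) = -233 + 9 = -224)
(115680 - (l(-13*1, 203) - 1*(-99929))) - y(414, -253) = (115680 - ((203 - 13*1) - 1*(-99929))) - 1*(-224) = (115680 - ((203 - 13) + 99929)) + 224 = (115680 - (190 + 99929)) + 224 = (115680 - 1*100119) + 224 = (115680 - 100119) + 224 = 15561 + 224 = 15785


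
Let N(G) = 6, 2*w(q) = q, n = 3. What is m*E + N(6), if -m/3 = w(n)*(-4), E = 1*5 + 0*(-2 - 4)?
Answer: 96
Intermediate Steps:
w(q) = q/2
E = 5 (E = 5 + 0*(-6) = 5 + 0 = 5)
m = 18 (m = -3*(½)*3*(-4) = -9*(-4)/2 = -3*(-6) = 18)
m*E + N(6) = 18*5 + 6 = 90 + 6 = 96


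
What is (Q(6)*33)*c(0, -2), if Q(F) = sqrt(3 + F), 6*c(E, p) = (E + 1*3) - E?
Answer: 99/2 ≈ 49.500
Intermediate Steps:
c(E, p) = 1/2 (c(E, p) = ((E + 1*3) - E)/6 = ((E + 3) - E)/6 = ((3 + E) - E)/6 = (1/6)*3 = 1/2)
(Q(6)*33)*c(0, -2) = (sqrt(3 + 6)*33)*(1/2) = (sqrt(9)*33)*(1/2) = (3*33)*(1/2) = 99*(1/2) = 99/2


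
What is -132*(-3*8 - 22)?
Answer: 6072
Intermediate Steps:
-132*(-3*8 - 22) = -132*(-24 - 22) = -132*(-46) = 6072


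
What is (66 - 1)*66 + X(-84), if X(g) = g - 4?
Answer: 4202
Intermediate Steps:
X(g) = -4 + g
(66 - 1)*66 + X(-84) = (66 - 1)*66 + (-4 - 84) = 65*66 - 88 = 4290 - 88 = 4202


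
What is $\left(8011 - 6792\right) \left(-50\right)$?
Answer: $-60950$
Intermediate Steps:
$\left(8011 - 6792\right) \left(-50\right) = 1219 \left(-50\right) = -60950$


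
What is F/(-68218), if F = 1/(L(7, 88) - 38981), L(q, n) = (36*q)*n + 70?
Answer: 1/1141628230 ≈ 8.7594e-10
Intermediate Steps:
L(q, n) = 70 + 36*n*q (L(q, n) = 36*n*q + 70 = 70 + 36*n*q)
F = -1/16735 (F = 1/((70 + 36*88*7) - 38981) = 1/((70 + 22176) - 38981) = 1/(22246 - 38981) = 1/(-16735) = -1/16735 ≈ -5.9755e-5)
F/(-68218) = -1/16735/(-68218) = -1/16735*(-1/68218) = 1/1141628230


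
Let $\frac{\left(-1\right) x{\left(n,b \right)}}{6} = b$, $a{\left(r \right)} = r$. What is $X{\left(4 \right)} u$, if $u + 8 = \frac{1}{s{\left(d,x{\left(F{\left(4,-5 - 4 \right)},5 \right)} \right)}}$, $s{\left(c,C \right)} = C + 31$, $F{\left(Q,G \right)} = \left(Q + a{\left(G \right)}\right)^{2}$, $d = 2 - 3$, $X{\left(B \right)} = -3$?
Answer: $21$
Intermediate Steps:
$d = -1$
$F{\left(Q,G \right)} = \left(G + Q\right)^{2}$ ($F{\left(Q,G \right)} = \left(Q + G\right)^{2} = \left(G + Q\right)^{2}$)
$x{\left(n,b \right)} = - 6 b$
$s{\left(c,C \right)} = 31 + C$
$u = -7$ ($u = -8 + \frac{1}{31 - 30} = -8 + 1^{-1} = -8 + 1 = -7$)
$X{\left(4 \right)} u = \left(-3\right) \left(-7\right) = 21$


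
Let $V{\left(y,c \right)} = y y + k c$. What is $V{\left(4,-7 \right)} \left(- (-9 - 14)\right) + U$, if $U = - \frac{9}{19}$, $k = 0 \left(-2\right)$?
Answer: $\frac{6983}{19} \approx 367.53$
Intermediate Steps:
$k = 0$
$V{\left(y,c \right)} = y^{2}$ ($V{\left(y,c \right)} = y y + 0 c = y^{2} + 0 = y^{2}$)
$U = - \frac{9}{19}$ ($U = \left(-9\right) \frac{1}{19} = - \frac{9}{19} \approx -0.47368$)
$V{\left(4,-7 \right)} \left(- (-9 - 14)\right) + U = 4^{2} \left(- (-9 - 14)\right) - \frac{9}{19} = 16 \left(\left(-1\right) \left(-23\right)\right) - \frac{9}{19} = 16 \cdot 23 - \frac{9}{19} = 368 - \frac{9}{19} = \frac{6983}{19}$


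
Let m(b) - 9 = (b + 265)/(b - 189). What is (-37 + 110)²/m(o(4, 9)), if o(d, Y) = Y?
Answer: 479610/673 ≈ 712.64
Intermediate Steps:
m(b) = 9 + (265 + b)/(-189 + b) (m(b) = 9 + (b + 265)/(b - 189) = 9 + (265 + b)/(-189 + b))
(-37 + 110)²/m(o(4, 9)) = (-37 + 110)²/((2*(-718 + 5*9)/(-189 + 9))) = 73²/((2*(-718 + 45)/(-180))) = 5329/((2*(-1/180)*(-673))) = 5329/(673/90) = 5329*(90/673) = 479610/673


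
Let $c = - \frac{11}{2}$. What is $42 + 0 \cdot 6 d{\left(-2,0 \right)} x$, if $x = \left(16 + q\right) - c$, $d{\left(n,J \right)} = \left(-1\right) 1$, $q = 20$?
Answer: $42$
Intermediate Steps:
$c = - \frac{11}{2}$ ($c = \left(-11\right) \frac{1}{2} = - \frac{11}{2} \approx -5.5$)
$d{\left(n,J \right)} = -1$
$x = \frac{83}{2}$ ($x = \left(16 + 20\right) - - \frac{11}{2} = 36 + \frac{11}{2} = \frac{83}{2} \approx 41.5$)
$42 + 0 \cdot 6 d{\left(-2,0 \right)} x = 42 + 0 \cdot 6 \left(-1\right) \frac{83}{2} = 42 + 0 \left(-1\right) \frac{83}{2} = 42 + 0 \cdot \frac{83}{2} = 42 + 0 = 42$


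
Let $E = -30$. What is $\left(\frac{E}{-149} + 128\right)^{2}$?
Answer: $\frac{364886404}{22201} \approx 16436.0$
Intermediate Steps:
$\left(\frac{E}{-149} + 128\right)^{2} = \left(- \frac{30}{-149} + 128\right)^{2} = \left(\left(-30\right) \left(- \frac{1}{149}\right) + 128\right)^{2} = \left(\frac{30}{149} + 128\right)^{2} = \left(\frac{19102}{149}\right)^{2} = \frac{364886404}{22201}$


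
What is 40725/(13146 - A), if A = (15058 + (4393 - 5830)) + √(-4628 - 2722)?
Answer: -773775/9319 + 57015*I*√6/9319 ≈ -83.032 + 14.986*I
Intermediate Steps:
A = 13621 + 35*I*√6 (A = (15058 - 1437) + √(-7350) = 13621 + 35*I*√6 ≈ 13621.0 + 85.732*I)
40725/(13146 - A) = 40725/(13146 - (13621 + 35*I*√6)) = 40725/(13146 + (-13621 - 35*I*√6)) = 40725/(-475 - 35*I*√6)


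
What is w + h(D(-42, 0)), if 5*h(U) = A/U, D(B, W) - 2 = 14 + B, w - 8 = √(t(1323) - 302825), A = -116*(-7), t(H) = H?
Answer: 114/65 + I*√301502 ≈ 1.7538 + 549.09*I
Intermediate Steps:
A = 812
w = 8 + I*√301502 (w = 8 + √(1323 - 302825) = 8 + √(-301502) = 8 + I*√301502 ≈ 8.0 + 549.09*I)
D(B, W) = 16 + B (D(B, W) = 2 + (14 + B) = 16 + B)
h(U) = 812/(5*U) (h(U) = (812/U)/5 = 812/(5*U))
w + h(D(-42, 0)) = (8 + I*√301502) + 812/(5*(16 - 42)) = (8 + I*√301502) + (812/5)/(-26) = (8 + I*√301502) + (812/5)*(-1/26) = (8 + I*√301502) - 406/65 = 114/65 + I*√301502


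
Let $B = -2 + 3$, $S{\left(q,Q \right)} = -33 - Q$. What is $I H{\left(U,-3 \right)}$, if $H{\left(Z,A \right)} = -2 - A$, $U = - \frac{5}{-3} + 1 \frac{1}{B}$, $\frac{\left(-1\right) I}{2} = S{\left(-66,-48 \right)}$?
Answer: $-30$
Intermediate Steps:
$I = -30$ ($I = - 2 \left(-33 - -48\right) = - 2 \left(-33 + 48\right) = \left(-2\right) 15 = -30$)
$B = 1$
$U = \frac{8}{3}$ ($U = - \frac{5}{-3} + 1 \cdot 1^{-1} = \left(-5\right) \left(- \frac{1}{3}\right) + 1 \cdot 1 = \frac{5}{3} + 1 = \frac{8}{3} \approx 2.6667$)
$I H{\left(U,-3 \right)} = - 30 \left(-2 - -3\right) = - 30 \left(-2 + 3\right) = \left(-30\right) 1 = -30$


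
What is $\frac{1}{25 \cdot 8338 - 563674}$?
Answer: $- \frac{1}{355224} \approx -2.8151 \cdot 10^{-6}$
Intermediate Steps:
$\frac{1}{25 \cdot 8338 - 563674} = \frac{1}{208450 - 563674} = \frac{1}{-355224} = - \frac{1}{355224}$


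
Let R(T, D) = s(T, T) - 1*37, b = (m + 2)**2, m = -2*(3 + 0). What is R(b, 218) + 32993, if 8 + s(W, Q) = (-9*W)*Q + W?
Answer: 30660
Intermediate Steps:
s(W, Q) = -8 + W - 9*Q*W (s(W, Q) = -8 + ((-9*W)*Q + W) = -8 + (-9*Q*W + W) = -8 + (W - 9*Q*W) = -8 + W - 9*Q*W)
m = -6 (m = -2*3 = -6)
b = 16 (b = (-6 + 2)**2 = (-4)**2 = 16)
R(T, D) = -45 + T - 9*T**2 (R(T, D) = (-8 + T - 9*T*T) - 1*37 = (-8 + T - 9*T**2) - 37 = -45 + T - 9*T**2)
R(b, 218) + 32993 = (-45 + 16 - 9*16**2) + 32993 = (-45 + 16 - 9*256) + 32993 = (-45 + 16 - 2304) + 32993 = -2333 + 32993 = 30660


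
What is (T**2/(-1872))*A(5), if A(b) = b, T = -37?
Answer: -6845/1872 ≈ -3.6565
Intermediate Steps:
(T**2/(-1872))*A(5) = ((-37)**2/(-1872))*5 = (1369*(-1/1872))*5 = -1369/1872*5 = -6845/1872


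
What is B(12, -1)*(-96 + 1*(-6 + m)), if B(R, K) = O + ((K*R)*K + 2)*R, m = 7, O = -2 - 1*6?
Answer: -15200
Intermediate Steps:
O = -8 (O = -2 - 6 = -8)
B(R, K) = -8 + R*(2 + R*K²) (B(R, K) = -8 + ((K*R)*K + 2)*R = -8 + (R*K² + 2)*R = -8 + (2 + R*K²)*R = -8 + R*(2 + R*K²))
B(12, -1)*(-96 + 1*(-6 + m)) = (-8 + 2*12 + (-1)²*12²)*(-96 + 1*(-6 + 7)) = (-8 + 24 + 1*144)*(-96 + 1*1) = (-8 + 24 + 144)*(-96 + 1) = 160*(-95) = -15200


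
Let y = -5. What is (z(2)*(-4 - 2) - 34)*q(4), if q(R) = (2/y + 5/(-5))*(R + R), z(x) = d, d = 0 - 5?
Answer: 224/5 ≈ 44.800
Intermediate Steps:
d = -5
z(x) = -5
q(R) = -14*R/5 (q(R) = (2/(-5) + 5/(-5))*(R + R) = (2*(-⅕) + 5*(-⅕))*(2*R) = (-⅖ - 1)*(2*R) = -14*R/5)
(z(2)*(-4 - 2) - 34)*q(4) = (-5*(-4 - 2) - 34)*(-14/5*4) = (-5*(-6) - 34)*(-56/5) = (30 - 34)*(-56/5) = -4*(-56/5) = 224/5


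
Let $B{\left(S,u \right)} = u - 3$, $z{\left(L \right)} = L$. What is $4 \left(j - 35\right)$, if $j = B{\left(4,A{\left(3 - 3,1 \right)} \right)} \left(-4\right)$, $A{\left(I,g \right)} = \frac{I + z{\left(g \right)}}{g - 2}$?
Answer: $-76$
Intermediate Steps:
$A{\left(I,g \right)} = \frac{I + g}{-2 + g}$ ($A{\left(I,g \right)} = \frac{I + g}{g - 2} = \frac{I + g}{-2 + g}$)
$B{\left(S,u \right)} = -3 + u$
$j = 16$ ($j = \left(-3 + \frac{\left(3 - 3\right) + 1}{-2 + 1}\right) \left(-4\right) = \left(-3 + \frac{0 + 1}{-1}\right) \left(-4\right) = \left(-3 - 1\right) \left(-4\right) = \left(-4\right) \left(-4\right) = 16$)
$4 \left(j - 35\right) = 4 \left(16 - 35\right) = 4 \left(-19\right) = -76$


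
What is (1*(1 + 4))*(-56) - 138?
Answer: -418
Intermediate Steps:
(1*(1 + 4))*(-56) - 138 = (1*5)*(-56) - 138 = 5*(-56) - 138 = -280 - 138 = -418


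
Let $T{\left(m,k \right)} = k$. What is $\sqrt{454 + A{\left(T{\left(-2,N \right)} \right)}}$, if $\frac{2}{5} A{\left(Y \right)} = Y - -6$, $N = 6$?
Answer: $22$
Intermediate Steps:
$A{\left(Y \right)} = 15 + \frac{5 Y}{2}$ ($A{\left(Y \right)} = \frac{5 \left(Y - -6\right)}{2} = \frac{5 \left(Y + 6\right)}{2} = \frac{5 \left(6 + Y\right)}{2} = 15 + \frac{5 Y}{2}$)
$\sqrt{454 + A{\left(T{\left(-2,N \right)} \right)}} = \sqrt{454 + \left(15 + \frac{5}{2} \cdot 6\right)} = \sqrt{454 + \left(15 + 15\right)} = \sqrt{454 + 30} = \sqrt{484} = 22$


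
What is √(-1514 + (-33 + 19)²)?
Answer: I*√1318 ≈ 36.304*I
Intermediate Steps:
√(-1514 + (-33 + 19)²) = √(-1514 + (-14)²) = √(-1514 + 196) = √(-1318) = I*√1318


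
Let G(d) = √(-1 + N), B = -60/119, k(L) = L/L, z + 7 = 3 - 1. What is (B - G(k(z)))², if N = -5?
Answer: -81366/14161 + 120*I*√6/119 ≈ -5.7458 + 2.4701*I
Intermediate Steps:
z = -5 (z = -7 + (3 - 1) = -7 + 2 = -5)
k(L) = 1
B = -60/119 (B = -60*1/119 = -60/119 ≈ -0.50420)
G(d) = I*√6 (G(d) = √(-1 - 5) = √(-6) = I*√6)
(B - G(k(z)))² = (-60/119 - I*√6)²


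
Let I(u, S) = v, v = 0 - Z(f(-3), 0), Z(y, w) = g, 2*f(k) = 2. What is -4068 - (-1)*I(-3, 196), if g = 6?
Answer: -4074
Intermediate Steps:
f(k) = 1 (f(k) = (½)*2 = 1)
Z(y, w) = 6
v = -6 (v = 0 - 1*6 = 0 - 6 = -6)
I(u, S) = -6
-4068 - (-1)*I(-3, 196) = -4068 - (-1)*(-6) = -4068 - 1*6 = -4068 - 6 = -4074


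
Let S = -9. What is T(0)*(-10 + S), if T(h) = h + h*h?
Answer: 0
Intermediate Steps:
T(h) = h + h²
T(0)*(-10 + S) = (0*(1 + 0))*(-10 - 9) = (0*1)*(-19) = 0*(-19) = 0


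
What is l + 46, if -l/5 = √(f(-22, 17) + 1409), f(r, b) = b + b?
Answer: 46 - 5*√1443 ≈ -143.93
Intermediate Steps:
f(r, b) = 2*b
l = -5*√1443 (l = -5*√(2*17 + 1409) = -5*√(34 + 1409) = -5*√1443 ≈ -189.93)
l + 46 = -5*√1443 + 46 = 46 - 5*√1443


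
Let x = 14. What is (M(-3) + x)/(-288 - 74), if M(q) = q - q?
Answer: -7/181 ≈ -0.038674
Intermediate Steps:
M(q) = 0
(M(-3) + x)/(-288 - 74) = (0 + 14)/(-288 - 74) = 14/(-362) = 14*(-1/362) = -7/181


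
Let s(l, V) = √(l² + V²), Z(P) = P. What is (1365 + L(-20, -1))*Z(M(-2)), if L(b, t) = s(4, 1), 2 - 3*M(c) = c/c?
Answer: 455 + √17/3 ≈ 456.37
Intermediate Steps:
M(c) = ⅓ (M(c) = ⅔ - c/(3*c) = ⅔ - ⅓*1 = ⅔ - ⅓ = ⅓)
s(l, V) = √(V² + l²)
L(b, t) = √17 (L(b, t) = √(1² + 4²) = √(1 + 16) = √17)
(1365 + L(-20, -1))*Z(M(-2)) = (1365 + √17)*(⅓) = 455 + √17/3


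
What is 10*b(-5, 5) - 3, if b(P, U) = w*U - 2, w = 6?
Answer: 277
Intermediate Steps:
b(P, U) = -2 + 6*U (b(P, U) = 6*U - 2 = -2 + 6*U)
10*b(-5, 5) - 3 = 10*(-2 + 6*5) - 3 = 10*(-2 + 30) - 3 = 10*28 - 3 = 280 - 3 = 277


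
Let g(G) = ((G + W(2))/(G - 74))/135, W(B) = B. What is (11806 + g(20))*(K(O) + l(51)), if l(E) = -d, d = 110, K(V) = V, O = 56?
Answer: -86065718/135 ≈ -6.3752e+5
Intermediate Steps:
l(E) = -110 (l(E) = -1*110 = -110)
g(G) = (2 + G)/(135*(-74 + G)) (g(G) = ((G + 2)/(G - 74))/135 = ((2 + G)/(-74 + G))*(1/135) = (2 + G)/(135*(-74 + G)))
(11806 + g(20))*(K(O) + l(51)) = (11806 + (2 + 20)/(135*(-74 + 20)))*(56 - 110) = (11806 + (1/135)*22/(-54))*(-54) = (11806 + (1/135)*(-1/54)*22)*(-54) = (11806 - 11/3645)*(-54) = (43032859/3645)*(-54) = -86065718/135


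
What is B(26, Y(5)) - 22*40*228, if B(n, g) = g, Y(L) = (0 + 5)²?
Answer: -200615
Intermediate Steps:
Y(L) = 25 (Y(L) = 5² = 25)
B(26, Y(5)) - 22*40*228 = 25 - 22*40*228 = 25 - 880*228 = 25 - 200640 = -200615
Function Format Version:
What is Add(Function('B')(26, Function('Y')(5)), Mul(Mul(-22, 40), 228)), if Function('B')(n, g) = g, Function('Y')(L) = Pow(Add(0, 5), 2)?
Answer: -200615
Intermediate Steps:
Function('Y')(L) = 25 (Function('Y')(L) = Pow(5, 2) = 25)
Add(Function('B')(26, Function('Y')(5)), Mul(Mul(-22, 40), 228)) = Add(25, Mul(Mul(-22, 40), 228)) = Add(25, Mul(-880, 228)) = Add(25, -200640) = -200615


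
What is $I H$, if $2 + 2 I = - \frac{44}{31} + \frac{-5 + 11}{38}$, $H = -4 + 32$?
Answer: $- \frac{26894}{589} \approx -45.66$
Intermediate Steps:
$H = 28$
$I = - \frac{1921}{1178}$ ($I = -1 + \frac{- \frac{44}{31} + \frac{-5 + 11}{38}}{2} = -1 + \frac{\left(-44\right) \frac{1}{31} + 6 \cdot \frac{1}{38}}{2} = -1 + \frac{- \frac{44}{31} + \frac{3}{19}}{2} = -1 + \frac{1}{2} \left(- \frac{743}{589}\right) = -1 - \frac{743}{1178} = - \frac{1921}{1178} \approx -1.6307$)
$I H = \left(- \frac{1921}{1178}\right) 28 = - \frac{26894}{589}$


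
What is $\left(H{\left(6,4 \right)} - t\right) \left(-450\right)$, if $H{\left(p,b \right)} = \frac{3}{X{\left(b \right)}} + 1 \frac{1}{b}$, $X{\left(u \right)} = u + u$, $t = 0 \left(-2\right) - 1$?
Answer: $- \frac{2925}{4} \approx -731.25$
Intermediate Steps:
$t = -1$ ($t = 0 - 1 = -1$)
$X{\left(u \right)} = 2 u$
$H{\left(p,b \right)} = \frac{5}{2 b}$ ($H{\left(p,b \right)} = \frac{3}{2 b} + 1 \frac{1}{b} = 3 \frac{1}{2 b} + \frac{1}{b} = \frac{3}{2 b} + \frac{1}{b} = \frac{5}{2 b}$)
$\left(H{\left(6,4 \right)} - t\right) \left(-450\right) = \left(\frac{5}{2 \cdot 4} - -1\right) \left(-450\right) = \left(\frac{5}{2} \cdot \frac{1}{4} + 1\right) \left(-450\right) = \left(\frac{5}{8} + 1\right) \left(-450\right) = \frac{13}{8} \left(-450\right) = - \frac{2925}{4}$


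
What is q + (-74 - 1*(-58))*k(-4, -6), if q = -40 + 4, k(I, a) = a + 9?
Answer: -84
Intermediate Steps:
k(I, a) = 9 + a
q = -36
q + (-74 - 1*(-58))*k(-4, -6) = -36 + (-74 - 1*(-58))*(9 - 6) = -36 + (-74 + 58)*3 = -36 - 16*3 = -36 - 48 = -84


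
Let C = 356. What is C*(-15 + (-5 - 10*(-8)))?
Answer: 21360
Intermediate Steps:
C*(-15 + (-5 - 10*(-8))) = 356*(-15 + (-5 - 10*(-8))) = 356*(-15 + (-5 + 80)) = 356*(-15 + 75) = 356*60 = 21360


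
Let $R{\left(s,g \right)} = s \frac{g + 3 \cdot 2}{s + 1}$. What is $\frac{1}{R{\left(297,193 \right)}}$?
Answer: $\frac{298}{59103} \approx 0.005042$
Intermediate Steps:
$R{\left(s,g \right)} = \frac{s \left(6 + g\right)}{1 + s}$ ($R{\left(s,g \right)} = s \frac{g + 6}{1 + s} = s \frac{6 + g}{1 + s} = \frac{s \left(6 + g\right)}{1 + s}$)
$\frac{1}{R{\left(297,193 \right)}} = \frac{1}{297 \frac{1}{1 + 297} \left(6 + 193\right)} = \frac{1}{297 \cdot \frac{1}{298} \cdot 199} = \frac{1}{\frac{59103}{298}} = \frac{298}{59103}$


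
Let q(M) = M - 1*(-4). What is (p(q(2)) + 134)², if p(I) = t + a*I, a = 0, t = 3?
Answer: 18769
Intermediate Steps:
q(M) = 4 + M (q(M) = M + 4 = 4 + M)
p(I) = 3 (p(I) = 3 + 0*I = 3 + 0 = 3)
(p(q(2)) + 134)² = (3 + 134)² = 137² = 18769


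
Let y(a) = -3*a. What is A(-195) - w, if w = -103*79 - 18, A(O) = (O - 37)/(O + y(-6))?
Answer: 1443667/177 ≈ 8156.3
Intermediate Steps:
A(O) = (-37 + O)/(18 + O) (A(O) = (O - 37)/(O - 3*(-6)) = (-37 + O)/(O + 18) = (-37 + O)/(18 + O))
w = -8155 (w = -8137 - 18 = -8155)
A(-195) - w = (-37 - 195)/(18 - 195) - 1*(-8155) = -232/(-177) + 8155 = -1/177*(-232) + 8155 = 232/177 + 8155 = 1443667/177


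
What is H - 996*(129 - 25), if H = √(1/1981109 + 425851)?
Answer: -103584 + 62*√434801500633110/1981109 ≈ -1.0293e+5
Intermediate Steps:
H = 62*√434801500633110/1981109 (H = √(1/1981109 + 425851) = √(843657248760/1981109) = 62*√434801500633110/1981109 ≈ 652.57)
H - 996*(129 - 25) = 62*√434801500633110/1981109 - 996*(129 - 25) = 62*√434801500633110/1981109 - 996*104 = 62*√434801500633110/1981109 - 103584 = -103584 + 62*√434801500633110/1981109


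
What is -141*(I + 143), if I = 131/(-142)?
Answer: -2844675/142 ≈ -20033.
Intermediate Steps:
I = -131/142 (I = 131*(-1/142) = -131/142 ≈ -0.92253)
-141*(I + 143) = -141*(-131/142 + 143) = -141*20175/142 = -2844675/142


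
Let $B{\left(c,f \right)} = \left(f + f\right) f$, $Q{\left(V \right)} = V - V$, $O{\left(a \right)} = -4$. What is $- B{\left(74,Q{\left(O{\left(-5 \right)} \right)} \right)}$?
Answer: $0$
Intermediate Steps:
$Q{\left(V \right)} = 0$
$B{\left(c,f \right)} = 2 f^{2}$ ($B{\left(c,f \right)} = 2 f f = 2 f^{2}$)
$- B{\left(74,Q{\left(O{\left(-5 \right)} \right)} \right)} = - 2 \cdot 0^{2} = - 2 \cdot 0 = \left(-1\right) 0 = 0$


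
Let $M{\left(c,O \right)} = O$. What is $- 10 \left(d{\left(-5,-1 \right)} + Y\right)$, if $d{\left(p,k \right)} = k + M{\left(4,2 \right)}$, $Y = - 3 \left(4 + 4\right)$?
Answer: $230$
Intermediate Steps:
$Y = -24$ ($Y = \left(-3\right) 8 = -24$)
$d{\left(p,k \right)} = 2 + k$ ($d{\left(p,k \right)} = k + 2 = 2 + k$)
$- 10 \left(d{\left(-5,-1 \right)} + Y\right) = - 10 \left(\left(2 - 1\right) - 24\right) = - 10 \left(1 - 24\right) = \left(-10\right) \left(-23\right) = 230$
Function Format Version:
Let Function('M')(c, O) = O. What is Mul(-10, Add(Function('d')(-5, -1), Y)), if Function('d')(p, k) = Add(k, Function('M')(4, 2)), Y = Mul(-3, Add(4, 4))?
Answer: 230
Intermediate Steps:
Y = -24 (Y = Mul(-3, 8) = -24)
Function('d')(p, k) = Add(2, k) (Function('d')(p, k) = Add(k, 2) = Add(2, k))
Mul(-10, Add(Function('d')(-5, -1), Y)) = Mul(-10, Add(Add(2, -1), -24)) = Mul(-10, Add(1, -24)) = Mul(-10, -23) = 230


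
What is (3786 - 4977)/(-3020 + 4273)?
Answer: -1191/1253 ≈ -0.95052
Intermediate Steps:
(3786 - 4977)/(-3020 + 4273) = -1191/1253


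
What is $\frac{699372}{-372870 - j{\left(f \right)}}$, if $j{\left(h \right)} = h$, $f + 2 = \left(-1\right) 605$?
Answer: $- \frac{699372}{372263} \approx -1.8787$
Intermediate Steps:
$f = -607$ ($f = -2 - 605 = -607$)
$\frac{699372}{-372870 - j{\left(f \right)}} = \frac{699372}{-372870 - -607} = \frac{699372}{-372870 + 607} = \frac{699372}{-372263} = 699372 \left(- \frac{1}{372263}\right) = - \frac{699372}{372263}$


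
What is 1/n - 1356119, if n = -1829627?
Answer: -2481191937614/1829627 ≈ -1.3561e+6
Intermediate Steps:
1/n - 1356119 = 1/(-1829627) - 1356119 = -1/1829627 - 1356119 = -2481191937614/1829627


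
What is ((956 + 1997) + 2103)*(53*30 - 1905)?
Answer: -1592640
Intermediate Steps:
((956 + 1997) + 2103)*(53*30 - 1905) = (2953 + 2103)*(1590 - 1905) = 5056*(-315) = -1592640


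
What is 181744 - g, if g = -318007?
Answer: 499751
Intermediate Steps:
181744 - g = 181744 - 1*(-318007) = 181744 + 318007 = 499751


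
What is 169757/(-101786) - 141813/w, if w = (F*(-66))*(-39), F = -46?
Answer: -314740545/669548308 ≈ -0.47008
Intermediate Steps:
w = -118404 (w = -46*(-66)*(-39) = 3036*(-39) = -118404)
169757/(-101786) - 141813/w = 169757/(-101786) - 141813/(-118404) = 169757*(-1/101786) - 141813*(-1/118404) = -169757/101786 + 15757/13156 = -314740545/669548308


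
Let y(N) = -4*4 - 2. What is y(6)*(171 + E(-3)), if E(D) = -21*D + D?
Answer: -4158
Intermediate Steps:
E(D) = -20*D
y(N) = -18 (y(N) = -16 - 2 = -18)
y(6)*(171 + E(-3)) = -18*(171 - 20*(-3)) = -18*(171 + 60) = -18*231 = -4158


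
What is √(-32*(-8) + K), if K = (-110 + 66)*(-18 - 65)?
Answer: 2*√977 ≈ 62.514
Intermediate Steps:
K = 3652 (K = -44*(-83) = 3652)
√(-32*(-8) + K) = √(-32*(-8) + 3652) = √(256 + 3652) = √3908 = 2*√977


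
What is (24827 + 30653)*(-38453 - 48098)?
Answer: -4801849480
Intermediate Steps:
(24827 + 30653)*(-38453 - 48098) = 55480*(-86551) = -4801849480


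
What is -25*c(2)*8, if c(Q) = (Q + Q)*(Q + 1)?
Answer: -2400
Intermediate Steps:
c(Q) = 2*Q*(1 + Q) (c(Q) = (2*Q)*(1 + Q) = 2*Q*(1 + Q))
-25*c(2)*8 = -50*2*(1 + 2)*8 = -50*2*3*8 = -25*12*8 = -300*8 = -2400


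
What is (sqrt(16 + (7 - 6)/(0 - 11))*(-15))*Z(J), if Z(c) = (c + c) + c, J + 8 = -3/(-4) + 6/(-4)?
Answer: 7875*sqrt(77)/44 ≈ 1570.5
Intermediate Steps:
J = -35/4 (J = -8 + (-3/(-4) + 6/(-4)) = -8 + (-3*(-1/4) + 6*(-1/4)) = -8 + (3/4 - 3/2) = -8 - 3/4 = -35/4 ≈ -8.7500)
Z(c) = 3*c (Z(c) = 2*c + c = 3*c)
(sqrt(16 + (7 - 6)/(0 - 11))*(-15))*Z(J) = (sqrt(16 + (7 - 6)/(0 - 11))*(-15))*(3*(-35/4)) = (sqrt(16 + 1/(-11))*(-15))*(-105/4) = (sqrt(16 + 1*(-1/11))*(-15))*(-105/4) = (sqrt(16 - 1/11)*(-15))*(-105/4) = (sqrt(175/11)*(-15))*(-105/4) = ((5*sqrt(77)/11)*(-15))*(-105/4) = -75*sqrt(77)/11*(-105/4) = 7875*sqrt(77)/44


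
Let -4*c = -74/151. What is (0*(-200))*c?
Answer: 0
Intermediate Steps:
c = 37/302 (c = -(-37)/(2*151) = -¼*(-74/151) = 37/302 ≈ 0.12252)
(0*(-200))*c = (0*(-200))*(37/302) = 0*(37/302) = 0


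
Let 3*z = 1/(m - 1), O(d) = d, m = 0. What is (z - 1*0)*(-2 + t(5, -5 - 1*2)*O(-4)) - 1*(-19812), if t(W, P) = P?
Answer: 59410/3 ≈ 19803.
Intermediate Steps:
z = -⅓ (z = 1/(3*(0 - 1)) = (⅓)/(-1) = (⅓)*(-1) = -⅓ ≈ -0.33333)
(z - 1*0)*(-2 + t(5, -5 - 1*2)*O(-4)) - 1*(-19812) = (-⅓ - 1*0)*(-2 + (-5 - 1*2)*(-4)) - 1*(-19812) = (-⅓ + 0)*(-2 + (-5 - 2)*(-4)) + 19812 = -(-2 - 7*(-4))/3 + 19812 = -(-2 + 28)/3 + 19812 = -⅓*26 + 19812 = -26/3 + 19812 = 59410/3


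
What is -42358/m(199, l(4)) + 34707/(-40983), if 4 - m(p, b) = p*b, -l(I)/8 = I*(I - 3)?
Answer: -326185153/43523946 ≈ -7.4944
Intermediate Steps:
l(I) = -8*I*(-3 + I) (l(I) = -8*I*(I - 3) = -8*I*(-3 + I))
m(p, b) = 4 - b*p (m(p, b) = 4 - p*b = 4 - b*p)
-42358/m(199, l(4)) + 34707/(-40983) = -42358/(4 - 1*8*4*(3 - 1*4)*199) + 34707/(-40983) = -42358/(4 - 1*8*4*(3 - 4)*199) + 34707*(-1/40983) = -42358/(4 - 1*8*4*(-1)*199) - 11569/13661 = -42358/(4 - 1*(-32)*199) - 11569/13661 = -42358/(4 + 6368) - 11569/13661 = -42358/6372 - 11569/13661 = -42358*1/6372 - 11569/13661 = -21179/3186 - 11569/13661 = -326185153/43523946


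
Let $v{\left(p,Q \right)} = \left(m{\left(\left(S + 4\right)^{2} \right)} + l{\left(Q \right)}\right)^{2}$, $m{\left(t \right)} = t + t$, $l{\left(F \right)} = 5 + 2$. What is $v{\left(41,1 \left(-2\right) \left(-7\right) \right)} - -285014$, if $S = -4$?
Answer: $285063$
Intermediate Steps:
$l{\left(F \right)} = 7$
$m{\left(t \right)} = 2 t$
$v{\left(p,Q \right)} = 49$ ($v{\left(p,Q \right)} = \left(2 \left(-4 + 4\right)^{2} + 7\right)^{2} = \left(2 \cdot 0^{2} + 7\right)^{2} = \left(2 \cdot 0 + 7\right)^{2} = \left(0 + 7\right)^{2} = 7^{2} = 49$)
$v{\left(41,1 \left(-2\right) \left(-7\right) \right)} - -285014 = 49 - -285014 = 49 + 285014 = 285063$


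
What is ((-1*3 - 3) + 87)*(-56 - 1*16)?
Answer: -5832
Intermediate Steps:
((-1*3 - 3) + 87)*(-56 - 1*16) = ((-3 - 3) + 87)*(-56 - 16) = (-6 + 87)*(-72) = 81*(-72) = -5832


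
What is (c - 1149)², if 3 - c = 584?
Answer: 2992900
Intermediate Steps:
c = -581 (c = 3 - 1*584 = 3 - 584 = -581)
(c - 1149)² = (-581 - 1149)² = (-1730)² = 2992900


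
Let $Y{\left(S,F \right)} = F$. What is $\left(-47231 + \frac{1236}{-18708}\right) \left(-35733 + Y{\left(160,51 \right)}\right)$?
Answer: $\frac{2627380984224}{1559} \approx 1.6853 \cdot 10^{9}$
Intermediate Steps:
$\left(-47231 + \frac{1236}{-18708}\right) \left(-35733 + Y{\left(160,51 \right)}\right) = \left(-47231 + \frac{1236}{-18708}\right) \left(-35733 + 51\right) = \left(-47231 + 1236 \left(- \frac{1}{18708}\right)\right) \left(-35682\right) = \left(-47231 - \frac{103}{1559}\right) \left(-35682\right) = \left(- \frac{73633232}{1559}\right) \left(-35682\right) = \frac{2627380984224}{1559}$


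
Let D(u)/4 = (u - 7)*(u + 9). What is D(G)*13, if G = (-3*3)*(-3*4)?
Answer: 614484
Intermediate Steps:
G = 108 (G = -9*(-12) = 108)
D(u) = 4*(-7 + u)*(9 + u) (D(u) = 4*((u - 7)*(u + 9)) = 4*((-7 + u)*(9 + u)) = 4*(-7 + u)*(9 + u))
D(G)*13 = (-252 + 4*108**2 + 8*108)*13 = (-252 + 4*11664 + 864)*13 = (-252 + 46656 + 864)*13 = 47268*13 = 614484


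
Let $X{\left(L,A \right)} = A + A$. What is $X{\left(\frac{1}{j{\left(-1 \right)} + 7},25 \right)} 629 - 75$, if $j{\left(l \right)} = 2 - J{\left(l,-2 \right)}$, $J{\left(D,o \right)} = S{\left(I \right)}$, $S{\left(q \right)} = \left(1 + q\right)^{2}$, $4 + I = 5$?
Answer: $31375$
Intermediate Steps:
$I = 1$ ($I = -4 + 5 = 1$)
$J{\left(D,o \right)} = 4$ ($J{\left(D,o \right)} = \left(1 + 1\right)^{2} = 2^{2} = 4$)
$j{\left(l \right)} = -2$ ($j{\left(l \right)} = 2 - 4 = -2$)
$X{\left(L,A \right)} = 2 A$
$X{\left(\frac{1}{j{\left(-1 \right)} + 7},25 \right)} 629 - 75 = 2 \cdot 25 \cdot 629 - 75 = 50 \cdot 629 - 75 = 31450 - 75 = 31375$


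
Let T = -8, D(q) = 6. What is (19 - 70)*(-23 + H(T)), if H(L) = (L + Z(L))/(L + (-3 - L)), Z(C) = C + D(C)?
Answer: 1003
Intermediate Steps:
Z(C) = 6 + C (Z(C) = C + 6 = 6 + C)
H(L) = -2 - 2*L/3 (H(L) = (L + (6 + L))/(L + (-3 - L)) = (6 + 2*L)/(-3) = (6 + 2*L)*(-⅓) = -2 - 2*L/3)
(19 - 70)*(-23 + H(T)) = (19 - 70)*(-23 + (-2 - ⅔*(-8))) = -51*(-23 + (-2 + 16/3)) = -51*(-23 + 10/3) = -51*(-59/3) = 1003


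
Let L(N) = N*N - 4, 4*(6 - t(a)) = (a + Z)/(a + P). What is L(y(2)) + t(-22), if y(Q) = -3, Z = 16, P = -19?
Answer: 899/82 ≈ 10.963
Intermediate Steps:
t(a) = 6 - (16 + a)/(4*(-19 + a)) (t(a) = 6 - (a + 16)/(4*(a - 19)) = 6 - (16 + a)/(4*(-19 + a)))
L(N) = -4 + N**2 (L(N) = N**2 - 4 = -4 + N**2)
L(y(2)) + t(-22) = (-4 + (-3)**2) + (-472 + 23*(-22))/(4*(-19 - 22)) = (-4 + 9) + (1/4)*(-472 - 506)/(-41) = 5 + (1/4)*(-1/41)*(-978) = 5 + 489/82 = 899/82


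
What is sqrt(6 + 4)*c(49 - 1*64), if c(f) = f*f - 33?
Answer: 192*sqrt(10) ≈ 607.16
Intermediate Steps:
c(f) = -33 + f**2 (c(f) = f**2 - 33 = -33 + f**2)
sqrt(6 + 4)*c(49 - 1*64) = sqrt(6 + 4)*(-33 + (49 - 1*64)**2) = sqrt(10)*(-33 + (49 - 64)**2) = sqrt(10)*(-33 + (-15)**2) = sqrt(10)*(-33 + 225) = sqrt(10)*192 = 192*sqrt(10)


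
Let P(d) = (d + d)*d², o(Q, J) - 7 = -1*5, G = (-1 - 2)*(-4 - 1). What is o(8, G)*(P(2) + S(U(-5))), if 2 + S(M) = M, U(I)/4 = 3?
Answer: 52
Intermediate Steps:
G = 15 (G = -3*(-5) = 15)
U(I) = 12 (U(I) = 4*3 = 12)
S(M) = -2 + M
o(Q, J) = 2 (o(Q, J) = 7 - 1*5 = 7 - 5 = 2)
P(d) = 2*d³ (P(d) = (2*d)*d² = 2*d³)
o(8, G)*(P(2) + S(U(-5))) = 2*(2*2³ + (-2 + 12)) = 2*(2*8 + 10) = 2*(16 + 10) = 2*26 = 52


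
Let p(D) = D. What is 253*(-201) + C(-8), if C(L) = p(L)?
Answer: -50861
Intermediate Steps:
C(L) = L
253*(-201) + C(-8) = 253*(-201) - 8 = -50853 - 8 = -50861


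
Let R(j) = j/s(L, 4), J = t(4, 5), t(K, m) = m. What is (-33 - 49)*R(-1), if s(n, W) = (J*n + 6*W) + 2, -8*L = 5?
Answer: 656/183 ≈ 3.5847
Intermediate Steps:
L = -5/8 (L = -⅛*5 = -5/8 ≈ -0.62500)
J = 5
s(n, W) = 2 + 5*n + 6*W (s(n, W) = (5*n + 6*W) + 2 = 2 + 5*n + 6*W)
R(j) = 8*j/183 (R(j) = j/(2 + 5*(-5/8) + 6*4) = j/(2 - 25/8 + 24) = j/(183/8) = j*(8/183) = 8*j/183)
(-33 - 49)*R(-1) = (-33 - 49)*((8/183)*(-1)) = -82*(-8/183) = 656/183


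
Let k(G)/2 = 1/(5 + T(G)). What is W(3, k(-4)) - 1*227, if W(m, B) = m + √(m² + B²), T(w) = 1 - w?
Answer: -224 + √226/5 ≈ -220.99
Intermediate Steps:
k(G) = 2/(6 - G) (k(G) = 2/(5 + (1 - G)) = 2/(6 - G))
W(m, B) = m + √(B² + m²)
W(3, k(-4)) - 1*227 = (3 + √((-2/(-6 - 4))² + 3²)) - 1*227 = (3 + √((-2/(-10))² + 9)) - 227 = (3 + √((-2*(-⅒))² + 9)) - 227 = (3 + √((⅕)² + 9)) - 227 = (3 + √(1/25 + 9)) - 227 = (3 + √(226/25)) - 227 = (3 + √226/5) - 227 = -224 + √226/5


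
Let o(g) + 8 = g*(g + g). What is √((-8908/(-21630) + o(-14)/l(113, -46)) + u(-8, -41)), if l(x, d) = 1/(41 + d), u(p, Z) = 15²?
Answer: I*√198206191365/10815 ≈ 41.165*I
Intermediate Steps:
u(p, Z) = 225
o(g) = -8 + 2*g² (o(g) = -8 + g*(g + g) = -8 + g*(2*g) = -8 + 2*g²)
√((-8908/(-21630) + o(-14)/l(113, -46)) + u(-8, -41)) = √((-8908/(-21630) + (-8 + 2*(-14)²)/(1/(41 - 46))) + 225) = √((-8908*(-1/21630) + (-8 + 2*196)/(1/(-5))) + 225) = √((4454/10815 + (-8 + 392)/(-⅕)) + 225) = √((4454/10815 + 384*(-5)) + 225) = √((4454/10815 - 1920) + 225) = √(-20760346/10815 + 225) = √(-18326971/10815) = I*√198206191365/10815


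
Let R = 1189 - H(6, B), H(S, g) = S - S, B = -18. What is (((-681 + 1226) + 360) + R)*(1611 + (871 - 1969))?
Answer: 1074222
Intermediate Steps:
H(S, g) = 0
R = 1189 (R = 1189 - 1*0 = 1189 + 0 = 1189)
(((-681 + 1226) + 360) + R)*(1611 + (871 - 1969)) = (((-681 + 1226) + 360) + 1189)*(1611 + (871 - 1969)) = ((545 + 360) + 1189)*(1611 - 1098) = (905 + 1189)*513 = 2094*513 = 1074222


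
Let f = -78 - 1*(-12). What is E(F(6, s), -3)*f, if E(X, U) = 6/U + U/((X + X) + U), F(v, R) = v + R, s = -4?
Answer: 330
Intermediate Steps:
F(v, R) = R + v
E(X, U) = 6/U + U/(U + 2*X) (E(X, U) = 6/U + U/(2*X + U) = 6/U + U/(U + 2*X))
f = -66 (f = -78 + 12 = -66)
E(F(6, s), -3)*f = (((-3)² + 6*(-3) + 12*(-4 + 6))/((-3)*(-3 + 2*(-4 + 6))))*(-66) = -(9 - 18 + 12*2)/(3*(-3 + 2*2))*(-66) = -(9 - 18 + 24)/(3*(-3 + 4))*(-66) = -⅓*15/1*(-66) = -⅓*1*15*(-66) = -5*(-66) = 330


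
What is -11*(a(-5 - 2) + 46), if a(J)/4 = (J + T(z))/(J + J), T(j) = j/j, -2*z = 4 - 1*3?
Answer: -3674/7 ≈ -524.86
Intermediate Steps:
z = -½ (z = -(4 - 1*3)/2 = -(4 - 3)/2 = -½*1 = -½ ≈ -0.50000)
T(j) = 1
a(J) = 2*(1 + J)/J (a(J) = 4*((J + 1)/(J + J)) = 4*((1 + J)/((2*J))) = 4*((1 + J)*(1/(2*J))) = 4*((1 + J)/(2*J)) = 2*(1 + J)/J)
-11*(a(-5 - 2) + 46) = -11*((2 + 2/(-5 - 2)) + 46) = -11*((2 + 2/(-7)) + 46) = -11*((2 + 2*(-⅐)) + 46) = -11*((2 - 2/7) + 46) = -11*(12/7 + 46) = -11*334/7 = -3674/7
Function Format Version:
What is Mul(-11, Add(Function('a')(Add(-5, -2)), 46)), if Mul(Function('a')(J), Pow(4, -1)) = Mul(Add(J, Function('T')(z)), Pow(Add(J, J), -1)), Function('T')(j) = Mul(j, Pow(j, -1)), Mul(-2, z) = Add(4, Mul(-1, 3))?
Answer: Rational(-3674, 7) ≈ -524.86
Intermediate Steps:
z = Rational(-1, 2) (z = Mul(Rational(-1, 2), Add(4, Mul(-1, 3))) = Mul(Rational(-1, 2), Add(4, -3)) = Mul(Rational(-1, 2), 1) = Rational(-1, 2) ≈ -0.50000)
Function('T')(j) = 1
Function('a')(J) = Mul(2, Pow(J, -1), Add(1, J)) (Function('a')(J) = Mul(4, Mul(Add(J, 1), Pow(Add(J, J), -1))) = Mul(4, Mul(Add(1, J), Pow(Mul(2, J), -1))) = Mul(4, Mul(Add(1, J), Mul(Rational(1, 2), Pow(J, -1)))) = Mul(4, Mul(Rational(1, 2), Pow(J, -1), Add(1, J))) = Mul(2, Pow(J, -1), Add(1, J)))
Mul(-11, Add(Function('a')(Add(-5, -2)), 46)) = Mul(-11, Add(Add(2, Mul(2, Pow(Add(-5, -2), -1))), 46)) = Mul(-11, Add(Add(2, Mul(2, Pow(-7, -1))), 46)) = Mul(-11, Add(Add(2, Mul(2, Rational(-1, 7))), 46)) = Mul(-11, Add(Add(2, Rational(-2, 7)), 46)) = Mul(-11, Add(Rational(12, 7), 46)) = Mul(-11, Rational(334, 7)) = Rational(-3674, 7)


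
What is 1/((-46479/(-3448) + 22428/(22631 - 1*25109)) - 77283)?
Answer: -203432/15720934227 ≈ -1.2940e-5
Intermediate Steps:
1/((-46479/(-3448) + 22428/(22631 - 1*25109)) - 77283) = 1/((-46479*(-1/3448) + 22428/(22631 - 25109)) - 77283) = 1/((46479/3448 + 22428/(-2478)) - 77283) = 1/((46479/3448 + 22428*(-1/2478)) - 77283) = 1/((46479/3448 - 534/59) - 77283) = 1/(901029/203432 - 77283) = 1/(-15720934227/203432) = -203432/15720934227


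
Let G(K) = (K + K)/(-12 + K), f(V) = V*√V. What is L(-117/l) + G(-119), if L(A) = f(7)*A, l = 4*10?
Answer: 238/131 - 819*√7/40 ≈ -52.355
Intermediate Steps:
f(V) = V^(3/2)
G(K) = 2*K/(-12 + K) (G(K) = (2*K)/(-12 + K) = 2*K/(-12 + K))
l = 40
L(A) = 7*A*√7 (L(A) = 7^(3/2)*A = (7*√7)*A = 7*A*√7)
L(-117/l) + G(-119) = 7*(-117/40)*√7 + 2*(-119)/(-12 - 119) = 7*(-117*1/40)*√7 + 2*(-119)/(-131) = 7*(-117/40)*√7 + 2*(-119)*(-1/131) = -819*√7/40 + 238/131 = 238/131 - 819*√7/40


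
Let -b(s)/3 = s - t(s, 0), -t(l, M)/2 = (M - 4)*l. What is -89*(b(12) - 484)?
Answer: 20648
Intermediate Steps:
t(l, M) = -2*l*(-4 + M) (t(l, M) = -2*(M - 4)*l = -2*(-4 + M)*l = -2*l*(-4 + M))
b(s) = 21*s (b(s) = -3*(s - 2*s*(4 - 1*0)) = -3*(s - 2*s*(4 + 0)) = -3*(s - 2*s*4) = -3*(s - 8*s) = -(-21)*s = 21*s)
-89*(b(12) - 484) = -89*(21*12 - 484) = -89*(252 - 484) = -89*(-232) = 20648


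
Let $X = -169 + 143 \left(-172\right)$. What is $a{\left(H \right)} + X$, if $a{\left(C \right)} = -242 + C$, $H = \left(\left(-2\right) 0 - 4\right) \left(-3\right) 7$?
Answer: $-24923$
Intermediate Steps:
$X = -24765$ ($X = -169 - 24596 = -24765$)
$H = 84$ ($H = \left(0 - 4\right) \left(-3\right) 7 = \left(-4\right) \left(-3\right) 7 = 12 \cdot 7 = 84$)
$a{\left(H \right)} + X = \left(-242 + 84\right) - 24765 = -158 - 24765 = -24923$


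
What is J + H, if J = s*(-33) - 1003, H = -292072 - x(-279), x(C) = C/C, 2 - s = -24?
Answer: -293934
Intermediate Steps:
s = 26 (s = 2 - 1*(-24) = 2 + 24 = 26)
x(C) = 1
H = -292073 (H = -292072 - 1*1 = -292072 - 1 = -292073)
J = -1861 (J = 26*(-33) - 1003 = -858 - 1003 = -1861)
J + H = -1861 - 292073 = -293934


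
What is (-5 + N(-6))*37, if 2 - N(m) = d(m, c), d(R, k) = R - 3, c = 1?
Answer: 222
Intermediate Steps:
d(R, k) = -3 + R
N(m) = 5 - m (N(m) = 2 - (-3 + m) = 2 + (3 - m) = 5 - m)
(-5 + N(-6))*37 = (-5 + (5 - 1*(-6)))*37 = (-5 + (5 + 6))*37 = (-5 + 11)*37 = 6*37 = 222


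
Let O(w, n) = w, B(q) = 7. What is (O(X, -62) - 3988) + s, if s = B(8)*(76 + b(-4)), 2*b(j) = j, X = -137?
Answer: -3607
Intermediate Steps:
b(j) = j/2
s = 518 (s = 7*(76 + (½)*(-4)) = 7*(76 - 2) = 7*74 = 518)
(O(X, -62) - 3988) + s = (-137 - 3988) + 518 = -4125 + 518 = -3607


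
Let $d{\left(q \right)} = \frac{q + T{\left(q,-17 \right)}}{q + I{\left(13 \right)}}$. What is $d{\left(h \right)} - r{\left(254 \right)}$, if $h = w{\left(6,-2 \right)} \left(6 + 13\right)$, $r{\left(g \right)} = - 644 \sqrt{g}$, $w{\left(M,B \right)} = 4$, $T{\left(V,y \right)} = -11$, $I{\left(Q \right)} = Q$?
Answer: $\frac{65}{89} + 644 \sqrt{254} \approx 10264.0$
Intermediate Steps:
$h = 76$ ($h = 4 \left(6 + 13\right) = 4 \cdot 19 = 76$)
$d{\left(q \right)} = \frac{-11 + q}{13 + q}$ ($d{\left(q \right)} = \frac{q - 11}{q + 13} = \frac{-11 + q}{13 + q}$)
$d{\left(h \right)} - r{\left(254 \right)} = \frac{-11 + 76}{13 + 76} - - 644 \sqrt{254} = \frac{1}{89} \cdot 65 + 644 \sqrt{254} = \frac{65}{89} + 644 \sqrt{254}$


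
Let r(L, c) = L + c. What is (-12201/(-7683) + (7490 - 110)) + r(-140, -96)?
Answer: 18299851/2561 ≈ 7145.6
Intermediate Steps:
(-12201/(-7683) + (7490 - 110)) + r(-140, -96) = (-12201/(-7683) + (7490 - 110)) + (-140 - 96) = (-12201*(-1/7683) + 7380) - 236 = (4067/2561 + 7380) - 236 = 18904247/2561 - 236 = 18299851/2561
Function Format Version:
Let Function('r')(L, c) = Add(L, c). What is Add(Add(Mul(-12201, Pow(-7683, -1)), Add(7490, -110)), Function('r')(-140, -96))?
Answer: Rational(18299851, 2561) ≈ 7145.6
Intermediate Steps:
Add(Add(Mul(-12201, Pow(-7683, -1)), Add(7490, -110)), Function('r')(-140, -96)) = Add(Add(Mul(-12201, Pow(-7683, -1)), Add(7490, -110)), Add(-140, -96)) = Add(Add(Mul(-12201, Rational(-1, 7683)), 7380), -236) = Add(Add(Rational(4067, 2561), 7380), -236) = Add(Rational(18904247, 2561), -236) = Rational(18299851, 2561)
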